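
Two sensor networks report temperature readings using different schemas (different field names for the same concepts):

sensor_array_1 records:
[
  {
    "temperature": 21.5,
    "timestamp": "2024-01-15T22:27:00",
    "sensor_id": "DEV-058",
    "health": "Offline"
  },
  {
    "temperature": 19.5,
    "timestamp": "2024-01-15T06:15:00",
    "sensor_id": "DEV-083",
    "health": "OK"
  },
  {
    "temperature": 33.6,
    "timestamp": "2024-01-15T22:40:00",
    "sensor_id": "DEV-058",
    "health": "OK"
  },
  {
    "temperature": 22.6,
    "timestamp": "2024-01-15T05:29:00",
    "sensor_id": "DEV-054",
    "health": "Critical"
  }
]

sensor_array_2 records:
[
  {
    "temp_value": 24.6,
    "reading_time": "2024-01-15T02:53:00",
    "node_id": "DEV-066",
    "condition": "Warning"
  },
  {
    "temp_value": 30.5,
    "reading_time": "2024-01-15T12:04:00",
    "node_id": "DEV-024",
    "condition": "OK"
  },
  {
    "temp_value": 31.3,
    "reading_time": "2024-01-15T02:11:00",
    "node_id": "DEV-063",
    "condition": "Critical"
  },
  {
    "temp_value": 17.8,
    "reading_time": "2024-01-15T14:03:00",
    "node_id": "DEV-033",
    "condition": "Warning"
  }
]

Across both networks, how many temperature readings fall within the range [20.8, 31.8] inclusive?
5

Schema mapping: "temperature" (sensor_array_1) = "temp_value" (sensor_array_2) = temperature

Readings in [20.8, 31.8] from sensor_array_1: 2
Readings in [20.8, 31.8] from sensor_array_2: 3

Total count: 2 + 3 = 5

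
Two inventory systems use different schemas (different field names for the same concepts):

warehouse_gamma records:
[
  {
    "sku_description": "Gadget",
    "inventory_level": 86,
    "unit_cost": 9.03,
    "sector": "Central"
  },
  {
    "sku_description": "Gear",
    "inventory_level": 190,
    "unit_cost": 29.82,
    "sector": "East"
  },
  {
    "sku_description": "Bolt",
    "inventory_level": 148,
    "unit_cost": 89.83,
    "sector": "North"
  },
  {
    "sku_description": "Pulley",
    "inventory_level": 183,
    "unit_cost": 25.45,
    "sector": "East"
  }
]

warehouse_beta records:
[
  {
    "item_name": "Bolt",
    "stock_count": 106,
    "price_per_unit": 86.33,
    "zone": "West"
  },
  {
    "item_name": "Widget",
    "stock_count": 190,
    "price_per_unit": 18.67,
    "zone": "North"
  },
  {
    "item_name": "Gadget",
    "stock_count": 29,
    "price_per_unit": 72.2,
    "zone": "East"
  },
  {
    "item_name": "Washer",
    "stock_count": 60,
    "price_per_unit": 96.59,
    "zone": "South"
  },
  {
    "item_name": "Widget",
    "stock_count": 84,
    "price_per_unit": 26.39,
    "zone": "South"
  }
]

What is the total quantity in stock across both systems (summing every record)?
1076

To reconcile these schemas, identify the field holding the quantity in stock in each system:
1. In warehouse_gamma it is "inventory_level"
2. In warehouse_beta it is "stock_count"

From warehouse_gamma: 86 + 190 + 148 + 183 = 607
From warehouse_beta: 106 + 190 + 29 + 60 + 84 = 469

Total: 607 + 469 = 1076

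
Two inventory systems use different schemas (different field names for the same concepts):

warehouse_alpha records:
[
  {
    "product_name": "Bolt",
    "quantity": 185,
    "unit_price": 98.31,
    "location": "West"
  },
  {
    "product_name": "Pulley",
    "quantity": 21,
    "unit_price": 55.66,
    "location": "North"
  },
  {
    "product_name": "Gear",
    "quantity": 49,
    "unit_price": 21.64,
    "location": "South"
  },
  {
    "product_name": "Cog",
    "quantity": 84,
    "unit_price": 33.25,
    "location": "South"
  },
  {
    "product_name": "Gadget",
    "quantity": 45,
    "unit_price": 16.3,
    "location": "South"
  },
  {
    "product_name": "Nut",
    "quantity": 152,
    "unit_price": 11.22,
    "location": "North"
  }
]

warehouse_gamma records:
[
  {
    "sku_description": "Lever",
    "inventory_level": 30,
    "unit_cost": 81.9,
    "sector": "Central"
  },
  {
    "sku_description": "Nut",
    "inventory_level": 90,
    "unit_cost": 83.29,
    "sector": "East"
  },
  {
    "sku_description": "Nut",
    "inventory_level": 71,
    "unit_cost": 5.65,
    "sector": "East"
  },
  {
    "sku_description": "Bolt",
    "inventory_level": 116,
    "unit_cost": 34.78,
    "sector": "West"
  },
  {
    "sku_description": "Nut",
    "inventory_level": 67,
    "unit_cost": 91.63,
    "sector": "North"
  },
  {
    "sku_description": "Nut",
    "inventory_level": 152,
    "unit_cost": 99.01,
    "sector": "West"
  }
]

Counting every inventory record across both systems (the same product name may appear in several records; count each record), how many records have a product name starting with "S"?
0

Schema mapping: "product_name" (warehouse_alpha) = "sku_description" (warehouse_gamma) = product name

Records with product name starting with "S" in warehouse_alpha: 0
Records with product name starting with "S" in warehouse_gamma: 0

Total: 0 + 0 = 0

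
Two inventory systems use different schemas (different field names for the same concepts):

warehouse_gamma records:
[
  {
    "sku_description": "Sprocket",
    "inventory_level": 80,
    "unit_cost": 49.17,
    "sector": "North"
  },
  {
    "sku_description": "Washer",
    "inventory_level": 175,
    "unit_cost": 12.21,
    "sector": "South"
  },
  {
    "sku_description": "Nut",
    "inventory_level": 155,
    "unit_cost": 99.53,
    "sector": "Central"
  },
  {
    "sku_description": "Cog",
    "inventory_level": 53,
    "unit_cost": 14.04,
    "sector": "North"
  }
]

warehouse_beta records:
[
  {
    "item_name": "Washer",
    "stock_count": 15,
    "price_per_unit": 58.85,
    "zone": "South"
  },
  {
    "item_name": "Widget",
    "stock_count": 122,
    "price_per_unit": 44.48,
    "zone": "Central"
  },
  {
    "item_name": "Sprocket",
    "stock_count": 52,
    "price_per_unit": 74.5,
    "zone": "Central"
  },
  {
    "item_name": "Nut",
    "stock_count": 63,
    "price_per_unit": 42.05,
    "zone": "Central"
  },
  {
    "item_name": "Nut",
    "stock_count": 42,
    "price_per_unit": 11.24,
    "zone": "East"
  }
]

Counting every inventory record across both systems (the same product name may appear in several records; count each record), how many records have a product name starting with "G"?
0

Schema mapping: "sku_description" (warehouse_gamma) = "item_name" (warehouse_beta) = product name

Records with product name starting with "G" in warehouse_gamma: 0
Records with product name starting with "G" in warehouse_beta: 0

Total: 0 + 0 = 0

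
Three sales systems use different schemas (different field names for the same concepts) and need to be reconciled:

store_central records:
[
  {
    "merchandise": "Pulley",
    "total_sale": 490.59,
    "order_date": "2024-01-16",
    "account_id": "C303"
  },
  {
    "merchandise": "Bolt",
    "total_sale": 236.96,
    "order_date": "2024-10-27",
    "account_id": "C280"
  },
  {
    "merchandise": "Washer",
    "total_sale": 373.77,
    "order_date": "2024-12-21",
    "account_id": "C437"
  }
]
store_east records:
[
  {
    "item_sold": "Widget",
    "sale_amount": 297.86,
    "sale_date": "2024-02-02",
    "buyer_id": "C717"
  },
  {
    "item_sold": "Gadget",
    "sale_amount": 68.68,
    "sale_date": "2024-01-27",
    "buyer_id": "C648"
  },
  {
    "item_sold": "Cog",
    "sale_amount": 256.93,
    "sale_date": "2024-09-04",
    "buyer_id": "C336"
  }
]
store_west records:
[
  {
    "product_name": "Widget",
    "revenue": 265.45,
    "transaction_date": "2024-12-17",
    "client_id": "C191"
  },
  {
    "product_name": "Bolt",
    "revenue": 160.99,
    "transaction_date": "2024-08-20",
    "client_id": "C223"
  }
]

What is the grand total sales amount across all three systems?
2151.23

Schema reconciliation - all amount fields map to sale amount:

store_central (total_sale): 1101.32
store_east (sale_amount): 623.47
store_west (revenue): 426.44

Grand total: 2151.23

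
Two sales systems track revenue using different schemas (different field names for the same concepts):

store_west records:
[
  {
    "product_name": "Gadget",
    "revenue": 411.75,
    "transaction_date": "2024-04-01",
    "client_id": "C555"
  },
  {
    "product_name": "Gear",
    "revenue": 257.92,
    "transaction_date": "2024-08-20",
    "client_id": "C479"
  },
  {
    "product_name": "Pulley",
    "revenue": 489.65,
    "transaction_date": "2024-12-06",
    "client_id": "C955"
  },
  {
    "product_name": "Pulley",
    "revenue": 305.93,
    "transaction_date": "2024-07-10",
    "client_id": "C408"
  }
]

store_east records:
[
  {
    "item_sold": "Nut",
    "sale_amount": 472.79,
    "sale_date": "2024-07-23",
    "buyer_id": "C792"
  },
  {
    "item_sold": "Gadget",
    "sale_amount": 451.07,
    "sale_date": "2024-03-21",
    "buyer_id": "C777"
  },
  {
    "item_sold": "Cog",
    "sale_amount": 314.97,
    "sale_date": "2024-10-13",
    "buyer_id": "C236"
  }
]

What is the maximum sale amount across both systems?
489.65

Reconcile: "revenue" (store_west) = "sale_amount" (store_east) = sale amount

Maximum in store_west: 489.65
Maximum in store_east: 472.79

Overall maximum: max(489.65, 472.79) = 489.65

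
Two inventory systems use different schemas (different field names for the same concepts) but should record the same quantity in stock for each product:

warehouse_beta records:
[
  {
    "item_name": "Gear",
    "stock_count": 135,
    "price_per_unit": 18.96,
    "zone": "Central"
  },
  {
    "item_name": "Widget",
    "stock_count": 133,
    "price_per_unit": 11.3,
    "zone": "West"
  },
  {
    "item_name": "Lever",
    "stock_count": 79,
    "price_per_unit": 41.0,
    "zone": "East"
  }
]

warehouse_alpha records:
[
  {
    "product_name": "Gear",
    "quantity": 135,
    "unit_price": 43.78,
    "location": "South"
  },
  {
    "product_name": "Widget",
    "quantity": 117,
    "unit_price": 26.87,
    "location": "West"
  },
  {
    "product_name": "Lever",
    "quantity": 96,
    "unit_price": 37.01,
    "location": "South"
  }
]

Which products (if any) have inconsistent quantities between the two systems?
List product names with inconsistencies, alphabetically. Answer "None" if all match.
Lever, Widget

Schema mappings:
- "item_name" (warehouse_beta) = "product_name" (warehouse_alpha) = product name
- "stock_count" (warehouse_beta) = "quantity" (warehouse_alpha) = quantity

Comparison:
  Gear: 135 vs 135 - MATCH
  Widget: 133 vs 117 - MISMATCH
  Lever: 79 vs 96 - MISMATCH

Products with inconsistencies: Lever, Widget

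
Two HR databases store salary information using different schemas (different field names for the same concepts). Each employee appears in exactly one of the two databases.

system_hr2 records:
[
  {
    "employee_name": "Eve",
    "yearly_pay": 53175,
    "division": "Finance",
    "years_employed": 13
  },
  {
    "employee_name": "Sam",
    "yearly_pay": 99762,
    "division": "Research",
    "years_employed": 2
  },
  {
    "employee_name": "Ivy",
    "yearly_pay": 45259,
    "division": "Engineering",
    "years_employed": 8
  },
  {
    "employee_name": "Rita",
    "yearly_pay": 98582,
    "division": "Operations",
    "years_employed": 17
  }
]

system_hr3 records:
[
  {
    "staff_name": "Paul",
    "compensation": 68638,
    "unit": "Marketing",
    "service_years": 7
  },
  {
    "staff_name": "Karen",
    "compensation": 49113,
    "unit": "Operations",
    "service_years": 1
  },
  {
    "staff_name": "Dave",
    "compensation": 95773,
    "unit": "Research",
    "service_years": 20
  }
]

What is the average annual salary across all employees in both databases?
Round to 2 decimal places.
72900.29

Schema mapping: "yearly_pay" (system_hr2) = "compensation" (system_hr3) = annual salary

All salaries: [53175, 99762, 45259, 98582, 68638, 49113, 95773]
Sum: 510302
Count: 7
Average: 510302 / 7 = 72900.29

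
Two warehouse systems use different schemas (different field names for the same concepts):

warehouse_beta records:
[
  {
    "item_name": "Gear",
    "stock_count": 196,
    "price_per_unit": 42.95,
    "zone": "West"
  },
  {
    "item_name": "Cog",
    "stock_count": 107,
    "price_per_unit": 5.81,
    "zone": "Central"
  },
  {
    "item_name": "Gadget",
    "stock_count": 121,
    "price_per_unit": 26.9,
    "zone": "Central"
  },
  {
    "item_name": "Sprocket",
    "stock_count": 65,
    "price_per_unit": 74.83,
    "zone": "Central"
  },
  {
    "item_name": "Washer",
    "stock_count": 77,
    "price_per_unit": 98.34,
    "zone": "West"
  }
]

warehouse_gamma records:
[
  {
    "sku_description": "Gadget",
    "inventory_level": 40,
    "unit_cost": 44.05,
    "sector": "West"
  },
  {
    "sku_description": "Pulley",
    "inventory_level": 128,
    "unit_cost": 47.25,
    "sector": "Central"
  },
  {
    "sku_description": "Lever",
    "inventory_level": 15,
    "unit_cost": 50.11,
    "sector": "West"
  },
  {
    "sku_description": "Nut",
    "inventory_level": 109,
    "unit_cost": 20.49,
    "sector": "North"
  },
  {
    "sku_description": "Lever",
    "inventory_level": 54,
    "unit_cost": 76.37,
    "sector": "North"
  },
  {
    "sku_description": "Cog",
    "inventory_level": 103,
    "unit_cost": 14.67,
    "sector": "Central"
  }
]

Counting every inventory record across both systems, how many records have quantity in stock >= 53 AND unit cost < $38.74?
4

Schema mappings:
- "stock_count" (warehouse_beta) = "inventory_level" (warehouse_gamma) = quantity
- "price_per_unit" (warehouse_beta) = "unit_cost" (warehouse_gamma) = unit cost

Records meeting both conditions in warehouse_beta: 2
Records meeting both conditions in warehouse_gamma: 2

Total: 2 + 2 = 4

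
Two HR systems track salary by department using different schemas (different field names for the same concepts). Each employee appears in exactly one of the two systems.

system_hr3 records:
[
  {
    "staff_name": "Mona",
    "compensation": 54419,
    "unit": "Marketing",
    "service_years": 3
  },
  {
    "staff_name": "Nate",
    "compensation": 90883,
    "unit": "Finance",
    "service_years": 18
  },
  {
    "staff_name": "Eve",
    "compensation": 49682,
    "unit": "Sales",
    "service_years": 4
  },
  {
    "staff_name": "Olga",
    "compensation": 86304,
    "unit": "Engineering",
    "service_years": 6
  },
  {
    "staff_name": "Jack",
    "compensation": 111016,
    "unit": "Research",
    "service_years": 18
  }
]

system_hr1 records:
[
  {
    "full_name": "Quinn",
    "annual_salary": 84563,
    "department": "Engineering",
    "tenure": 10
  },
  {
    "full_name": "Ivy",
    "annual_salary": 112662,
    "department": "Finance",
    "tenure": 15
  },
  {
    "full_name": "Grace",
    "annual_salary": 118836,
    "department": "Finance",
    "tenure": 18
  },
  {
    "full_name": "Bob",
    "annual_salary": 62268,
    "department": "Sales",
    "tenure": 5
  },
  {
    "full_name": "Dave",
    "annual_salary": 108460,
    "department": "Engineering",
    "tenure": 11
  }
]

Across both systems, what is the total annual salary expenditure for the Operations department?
0

Schema mappings:
- "unit" (system_hr3) = "department" (system_hr1) = department
- "compensation" (system_hr3) = "annual_salary" (system_hr1) = salary

Operations salaries from system_hr3: 0
Operations salaries from system_hr1: 0

Total: 0 + 0 = 0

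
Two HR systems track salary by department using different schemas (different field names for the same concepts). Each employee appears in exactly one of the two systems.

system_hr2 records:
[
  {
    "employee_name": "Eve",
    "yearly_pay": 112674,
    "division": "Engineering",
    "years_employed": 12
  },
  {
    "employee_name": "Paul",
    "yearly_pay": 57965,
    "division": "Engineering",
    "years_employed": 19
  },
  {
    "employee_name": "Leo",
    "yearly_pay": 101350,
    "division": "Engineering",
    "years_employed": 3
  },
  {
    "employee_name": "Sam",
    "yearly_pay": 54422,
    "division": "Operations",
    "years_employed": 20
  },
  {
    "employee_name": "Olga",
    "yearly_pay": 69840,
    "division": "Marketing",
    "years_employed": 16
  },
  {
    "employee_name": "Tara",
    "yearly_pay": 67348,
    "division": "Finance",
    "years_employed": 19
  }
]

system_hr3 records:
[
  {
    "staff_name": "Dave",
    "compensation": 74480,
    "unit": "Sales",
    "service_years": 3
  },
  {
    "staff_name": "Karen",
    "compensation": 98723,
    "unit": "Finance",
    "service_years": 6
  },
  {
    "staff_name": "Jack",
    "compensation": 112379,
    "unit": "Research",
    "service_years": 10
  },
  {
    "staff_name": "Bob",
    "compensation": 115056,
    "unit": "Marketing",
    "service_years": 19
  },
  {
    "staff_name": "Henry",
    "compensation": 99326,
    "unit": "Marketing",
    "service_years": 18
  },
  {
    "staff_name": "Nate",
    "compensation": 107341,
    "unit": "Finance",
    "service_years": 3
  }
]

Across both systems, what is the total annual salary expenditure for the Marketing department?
284222

Schema mappings:
- "division" (system_hr2) = "unit" (system_hr3) = department
- "yearly_pay" (system_hr2) = "compensation" (system_hr3) = salary

Marketing salaries from system_hr2: 69840
Marketing salaries from system_hr3: 214382

Total: 69840 + 214382 = 284222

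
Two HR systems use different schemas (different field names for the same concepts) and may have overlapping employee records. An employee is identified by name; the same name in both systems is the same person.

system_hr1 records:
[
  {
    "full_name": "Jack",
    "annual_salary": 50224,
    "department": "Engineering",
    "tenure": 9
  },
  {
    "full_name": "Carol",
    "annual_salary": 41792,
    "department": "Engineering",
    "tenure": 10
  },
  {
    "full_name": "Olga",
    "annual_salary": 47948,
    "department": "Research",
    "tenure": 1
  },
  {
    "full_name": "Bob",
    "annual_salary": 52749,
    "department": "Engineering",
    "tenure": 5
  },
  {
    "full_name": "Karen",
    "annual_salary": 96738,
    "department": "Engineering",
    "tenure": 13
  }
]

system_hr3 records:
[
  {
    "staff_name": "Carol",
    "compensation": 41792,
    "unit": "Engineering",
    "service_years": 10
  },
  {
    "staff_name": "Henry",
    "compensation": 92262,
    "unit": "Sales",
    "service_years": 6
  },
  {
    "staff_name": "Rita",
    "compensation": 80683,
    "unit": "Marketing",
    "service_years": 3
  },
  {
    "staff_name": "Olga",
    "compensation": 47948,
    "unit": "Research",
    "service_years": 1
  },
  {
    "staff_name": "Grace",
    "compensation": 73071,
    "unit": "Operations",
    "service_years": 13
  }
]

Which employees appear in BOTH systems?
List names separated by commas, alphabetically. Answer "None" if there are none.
Carol, Olga

Schema mapping: "full_name" (system_hr1) = "staff_name" (system_hr3) = employee name

Names in system_hr1: ['Bob', 'Carol', 'Jack', 'Karen', 'Olga']
Names in system_hr3: ['Carol', 'Grace', 'Henry', 'Olga', 'Rita']

Intersection: ['Carol', 'Olga']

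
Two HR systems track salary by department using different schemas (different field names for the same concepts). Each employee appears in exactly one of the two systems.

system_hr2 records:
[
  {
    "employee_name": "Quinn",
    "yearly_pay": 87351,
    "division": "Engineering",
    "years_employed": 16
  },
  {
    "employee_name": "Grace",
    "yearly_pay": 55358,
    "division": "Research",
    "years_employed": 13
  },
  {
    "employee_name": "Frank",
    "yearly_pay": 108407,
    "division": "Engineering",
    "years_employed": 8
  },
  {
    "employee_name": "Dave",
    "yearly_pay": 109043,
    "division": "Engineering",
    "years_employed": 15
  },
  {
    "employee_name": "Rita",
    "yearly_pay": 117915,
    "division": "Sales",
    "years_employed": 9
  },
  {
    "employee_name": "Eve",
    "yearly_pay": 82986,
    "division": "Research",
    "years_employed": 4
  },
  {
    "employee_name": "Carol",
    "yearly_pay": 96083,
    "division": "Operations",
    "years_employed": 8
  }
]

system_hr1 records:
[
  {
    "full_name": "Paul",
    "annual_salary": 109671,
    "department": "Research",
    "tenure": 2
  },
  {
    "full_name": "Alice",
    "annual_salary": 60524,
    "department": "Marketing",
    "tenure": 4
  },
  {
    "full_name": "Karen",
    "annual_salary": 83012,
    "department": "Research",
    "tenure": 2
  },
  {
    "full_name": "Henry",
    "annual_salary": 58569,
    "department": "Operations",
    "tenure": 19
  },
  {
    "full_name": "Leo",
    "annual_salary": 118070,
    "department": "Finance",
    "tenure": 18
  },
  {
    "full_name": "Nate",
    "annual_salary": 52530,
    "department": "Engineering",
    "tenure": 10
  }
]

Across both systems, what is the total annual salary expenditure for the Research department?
331027

Schema mappings:
- "division" (system_hr2) = "department" (system_hr1) = department
- "yearly_pay" (system_hr2) = "annual_salary" (system_hr1) = salary

Research salaries from system_hr2: 138344
Research salaries from system_hr1: 192683

Total: 138344 + 192683 = 331027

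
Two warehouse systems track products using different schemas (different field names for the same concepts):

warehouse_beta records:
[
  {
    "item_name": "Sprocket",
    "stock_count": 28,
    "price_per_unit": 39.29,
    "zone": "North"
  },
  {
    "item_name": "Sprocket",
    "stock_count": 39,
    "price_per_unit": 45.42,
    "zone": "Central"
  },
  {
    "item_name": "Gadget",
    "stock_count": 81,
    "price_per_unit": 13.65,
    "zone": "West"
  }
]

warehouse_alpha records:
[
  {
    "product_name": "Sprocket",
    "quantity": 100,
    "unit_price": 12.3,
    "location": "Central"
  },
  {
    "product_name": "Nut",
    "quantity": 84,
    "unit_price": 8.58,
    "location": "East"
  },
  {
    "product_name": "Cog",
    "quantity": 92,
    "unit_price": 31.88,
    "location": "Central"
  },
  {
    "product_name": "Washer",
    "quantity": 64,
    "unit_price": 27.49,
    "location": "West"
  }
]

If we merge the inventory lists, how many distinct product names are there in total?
5

Schema mapping: "item_name" (warehouse_beta) = "product_name" (warehouse_alpha) = product name

Products in warehouse_beta: ['Gadget', 'Sprocket']
Products in warehouse_alpha: ['Cog', 'Nut', 'Sprocket', 'Washer']

Union (unique products): ['Cog', 'Gadget', 'Nut', 'Sprocket', 'Washer']
Count: 5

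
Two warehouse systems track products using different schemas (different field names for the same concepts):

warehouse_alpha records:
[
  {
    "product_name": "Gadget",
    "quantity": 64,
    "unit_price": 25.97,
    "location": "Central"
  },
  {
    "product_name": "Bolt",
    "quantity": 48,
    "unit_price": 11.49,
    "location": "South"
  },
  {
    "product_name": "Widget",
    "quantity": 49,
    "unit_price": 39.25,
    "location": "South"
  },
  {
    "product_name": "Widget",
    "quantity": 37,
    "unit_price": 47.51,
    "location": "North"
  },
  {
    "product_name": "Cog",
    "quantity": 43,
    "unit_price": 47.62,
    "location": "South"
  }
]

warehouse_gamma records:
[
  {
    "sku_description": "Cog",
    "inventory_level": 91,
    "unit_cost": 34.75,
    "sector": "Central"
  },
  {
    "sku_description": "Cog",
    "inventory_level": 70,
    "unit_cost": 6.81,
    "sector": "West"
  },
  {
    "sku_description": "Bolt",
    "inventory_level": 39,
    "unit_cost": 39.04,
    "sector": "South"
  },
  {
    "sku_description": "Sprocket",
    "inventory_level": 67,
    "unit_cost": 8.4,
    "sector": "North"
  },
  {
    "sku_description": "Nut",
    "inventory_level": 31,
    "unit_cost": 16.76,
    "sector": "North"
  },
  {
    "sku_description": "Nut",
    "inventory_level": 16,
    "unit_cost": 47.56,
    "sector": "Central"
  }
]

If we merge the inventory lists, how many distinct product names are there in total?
6

Schema mapping: "product_name" (warehouse_alpha) = "sku_description" (warehouse_gamma) = product name

Products in warehouse_alpha: ['Bolt', 'Cog', 'Gadget', 'Widget']
Products in warehouse_gamma: ['Bolt', 'Cog', 'Nut', 'Sprocket']

Union (unique products): ['Bolt', 'Cog', 'Gadget', 'Nut', 'Sprocket', 'Widget']
Count: 6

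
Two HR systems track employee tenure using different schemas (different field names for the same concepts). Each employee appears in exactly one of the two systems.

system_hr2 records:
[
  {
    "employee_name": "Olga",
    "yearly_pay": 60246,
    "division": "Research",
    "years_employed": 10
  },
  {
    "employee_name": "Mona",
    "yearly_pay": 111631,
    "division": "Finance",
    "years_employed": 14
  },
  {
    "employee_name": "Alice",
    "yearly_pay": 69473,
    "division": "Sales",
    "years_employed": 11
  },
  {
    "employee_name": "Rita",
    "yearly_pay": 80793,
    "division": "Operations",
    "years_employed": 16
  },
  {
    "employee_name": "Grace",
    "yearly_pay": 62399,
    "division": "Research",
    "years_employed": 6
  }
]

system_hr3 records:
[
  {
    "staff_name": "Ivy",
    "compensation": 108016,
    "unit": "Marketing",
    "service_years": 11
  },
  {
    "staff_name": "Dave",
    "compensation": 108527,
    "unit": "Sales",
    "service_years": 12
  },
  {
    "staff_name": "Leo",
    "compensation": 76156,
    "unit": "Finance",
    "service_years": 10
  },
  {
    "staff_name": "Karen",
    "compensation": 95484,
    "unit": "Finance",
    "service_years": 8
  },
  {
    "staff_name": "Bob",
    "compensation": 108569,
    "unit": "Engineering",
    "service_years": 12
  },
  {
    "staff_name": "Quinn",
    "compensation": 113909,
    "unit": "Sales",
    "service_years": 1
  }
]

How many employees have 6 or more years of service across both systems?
10

Reconcile schemas: "years_employed" (system_hr2) = "service_years" (system_hr3) = years of service

From system_hr2: 5 employees with >= 6 years
From system_hr3: 5 employees with >= 6 years

Total: 5 + 5 = 10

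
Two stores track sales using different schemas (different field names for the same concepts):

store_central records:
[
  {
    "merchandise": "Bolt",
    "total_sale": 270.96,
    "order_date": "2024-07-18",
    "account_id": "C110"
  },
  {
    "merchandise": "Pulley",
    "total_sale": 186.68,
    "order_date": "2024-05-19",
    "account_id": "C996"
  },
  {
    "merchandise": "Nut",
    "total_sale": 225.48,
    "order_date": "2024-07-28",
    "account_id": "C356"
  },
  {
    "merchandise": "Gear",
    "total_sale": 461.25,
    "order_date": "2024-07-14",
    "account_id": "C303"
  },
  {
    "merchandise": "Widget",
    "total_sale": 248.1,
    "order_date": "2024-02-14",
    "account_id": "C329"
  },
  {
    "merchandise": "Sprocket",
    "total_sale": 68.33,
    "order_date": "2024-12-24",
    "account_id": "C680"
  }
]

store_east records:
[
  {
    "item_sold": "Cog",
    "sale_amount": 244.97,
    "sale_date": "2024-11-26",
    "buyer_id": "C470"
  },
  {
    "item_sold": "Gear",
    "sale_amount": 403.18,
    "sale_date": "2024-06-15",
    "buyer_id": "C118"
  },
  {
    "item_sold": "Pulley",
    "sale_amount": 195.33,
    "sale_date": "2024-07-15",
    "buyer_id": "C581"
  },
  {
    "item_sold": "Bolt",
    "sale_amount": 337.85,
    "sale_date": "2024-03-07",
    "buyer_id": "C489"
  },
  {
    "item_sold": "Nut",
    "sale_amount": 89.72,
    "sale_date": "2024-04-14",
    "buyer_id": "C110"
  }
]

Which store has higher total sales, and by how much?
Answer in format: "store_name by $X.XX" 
store_central by $189.75

Schema mapping: "total_sale" (store_central) = "sale_amount" (store_east) = sale amount

Total for store_central: 1460.80
Total for store_east: 1271.05

Difference: |1460.80 - 1271.05| = 189.75
store_central has higher sales by $189.75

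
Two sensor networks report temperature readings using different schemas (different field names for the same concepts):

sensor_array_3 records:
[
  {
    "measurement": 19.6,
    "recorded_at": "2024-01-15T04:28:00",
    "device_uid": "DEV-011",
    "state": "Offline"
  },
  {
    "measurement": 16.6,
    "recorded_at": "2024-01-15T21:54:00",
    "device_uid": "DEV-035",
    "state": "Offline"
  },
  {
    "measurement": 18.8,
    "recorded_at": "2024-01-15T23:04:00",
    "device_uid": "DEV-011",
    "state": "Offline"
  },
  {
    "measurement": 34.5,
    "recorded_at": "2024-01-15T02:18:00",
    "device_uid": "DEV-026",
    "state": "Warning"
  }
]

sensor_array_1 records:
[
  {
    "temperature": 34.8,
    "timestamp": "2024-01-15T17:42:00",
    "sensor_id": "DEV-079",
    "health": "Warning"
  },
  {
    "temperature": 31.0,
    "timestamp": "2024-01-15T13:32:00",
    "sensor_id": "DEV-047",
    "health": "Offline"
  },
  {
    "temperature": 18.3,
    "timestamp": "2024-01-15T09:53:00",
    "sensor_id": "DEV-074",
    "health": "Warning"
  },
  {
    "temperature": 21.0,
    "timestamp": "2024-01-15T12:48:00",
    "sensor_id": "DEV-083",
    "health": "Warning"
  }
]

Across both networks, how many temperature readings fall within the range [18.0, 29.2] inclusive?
4

Schema mapping: "measurement" (sensor_array_3) = "temperature" (sensor_array_1) = temperature

Readings in [18.0, 29.2] from sensor_array_3: 2
Readings in [18.0, 29.2] from sensor_array_1: 2

Total count: 2 + 2 = 4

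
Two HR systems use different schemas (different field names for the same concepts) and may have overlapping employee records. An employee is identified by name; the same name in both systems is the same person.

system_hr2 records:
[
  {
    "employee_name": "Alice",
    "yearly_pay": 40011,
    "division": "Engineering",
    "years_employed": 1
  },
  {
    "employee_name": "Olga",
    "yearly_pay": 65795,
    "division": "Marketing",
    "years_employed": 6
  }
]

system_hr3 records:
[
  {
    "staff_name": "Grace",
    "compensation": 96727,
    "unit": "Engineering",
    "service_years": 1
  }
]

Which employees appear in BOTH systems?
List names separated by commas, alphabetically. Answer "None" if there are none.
None

Schema mapping: "employee_name" (system_hr2) = "staff_name" (system_hr3) = employee name

Names in system_hr2: ['Alice', 'Olga']
Names in system_hr3: ['Grace']

Intersection: None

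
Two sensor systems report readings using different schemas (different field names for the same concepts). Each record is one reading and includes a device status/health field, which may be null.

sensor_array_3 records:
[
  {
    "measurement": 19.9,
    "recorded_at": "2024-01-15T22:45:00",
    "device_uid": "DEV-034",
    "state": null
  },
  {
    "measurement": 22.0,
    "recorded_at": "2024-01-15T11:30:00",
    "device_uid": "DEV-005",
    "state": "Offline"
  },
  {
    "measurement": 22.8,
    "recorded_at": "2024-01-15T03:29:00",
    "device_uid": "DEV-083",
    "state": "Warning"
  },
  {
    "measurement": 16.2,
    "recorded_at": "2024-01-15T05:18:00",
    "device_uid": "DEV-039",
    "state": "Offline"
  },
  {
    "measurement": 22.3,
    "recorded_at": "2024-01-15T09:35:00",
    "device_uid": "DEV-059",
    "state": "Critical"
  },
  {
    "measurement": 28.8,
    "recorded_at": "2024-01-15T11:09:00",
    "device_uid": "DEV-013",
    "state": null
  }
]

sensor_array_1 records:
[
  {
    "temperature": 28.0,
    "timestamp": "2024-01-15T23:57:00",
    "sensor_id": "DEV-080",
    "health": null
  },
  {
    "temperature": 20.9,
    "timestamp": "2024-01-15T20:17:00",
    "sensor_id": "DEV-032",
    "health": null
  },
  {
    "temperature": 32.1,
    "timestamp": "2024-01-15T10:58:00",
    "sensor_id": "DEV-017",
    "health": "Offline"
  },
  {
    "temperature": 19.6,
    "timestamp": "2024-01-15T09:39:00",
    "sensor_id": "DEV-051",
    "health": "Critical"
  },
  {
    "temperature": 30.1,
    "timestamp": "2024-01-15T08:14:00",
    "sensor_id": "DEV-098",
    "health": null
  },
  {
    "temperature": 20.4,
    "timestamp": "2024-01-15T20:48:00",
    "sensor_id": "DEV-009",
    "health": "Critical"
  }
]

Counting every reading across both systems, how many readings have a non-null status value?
7

Schema mapping: "state" (sensor_array_3) = "health" (sensor_array_1) = status

Non-null in sensor_array_3: 4
Non-null in sensor_array_1: 3

Total non-null: 4 + 3 = 7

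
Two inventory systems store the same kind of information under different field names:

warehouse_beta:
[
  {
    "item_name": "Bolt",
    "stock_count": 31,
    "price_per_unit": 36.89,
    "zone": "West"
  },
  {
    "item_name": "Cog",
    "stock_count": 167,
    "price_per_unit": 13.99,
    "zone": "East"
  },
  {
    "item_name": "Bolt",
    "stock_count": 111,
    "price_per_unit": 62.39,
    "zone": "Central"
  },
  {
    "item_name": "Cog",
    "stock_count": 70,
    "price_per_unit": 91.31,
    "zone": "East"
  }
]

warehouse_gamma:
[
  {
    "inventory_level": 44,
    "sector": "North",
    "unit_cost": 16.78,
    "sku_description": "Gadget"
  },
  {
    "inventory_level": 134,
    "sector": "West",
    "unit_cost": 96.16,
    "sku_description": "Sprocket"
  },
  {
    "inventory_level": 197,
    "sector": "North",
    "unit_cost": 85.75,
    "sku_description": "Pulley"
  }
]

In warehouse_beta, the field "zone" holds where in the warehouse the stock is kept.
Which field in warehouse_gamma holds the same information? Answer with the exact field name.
sector

In warehouse_beta, "zone" holds where in the warehouse the stock is kept.
The fields in warehouse_gamma are: "inventory_level", "sector", "unit_cost", "sku_description".
"sector" is the match: the name refers to the same concept and its values are area labels (e.g. 'North', 'West').
The other fields ("inventory_level", "unit_cost", "sku_description") hold different kinds of data.

So "zone" in warehouse_beta corresponds to "sector" in warehouse_gamma.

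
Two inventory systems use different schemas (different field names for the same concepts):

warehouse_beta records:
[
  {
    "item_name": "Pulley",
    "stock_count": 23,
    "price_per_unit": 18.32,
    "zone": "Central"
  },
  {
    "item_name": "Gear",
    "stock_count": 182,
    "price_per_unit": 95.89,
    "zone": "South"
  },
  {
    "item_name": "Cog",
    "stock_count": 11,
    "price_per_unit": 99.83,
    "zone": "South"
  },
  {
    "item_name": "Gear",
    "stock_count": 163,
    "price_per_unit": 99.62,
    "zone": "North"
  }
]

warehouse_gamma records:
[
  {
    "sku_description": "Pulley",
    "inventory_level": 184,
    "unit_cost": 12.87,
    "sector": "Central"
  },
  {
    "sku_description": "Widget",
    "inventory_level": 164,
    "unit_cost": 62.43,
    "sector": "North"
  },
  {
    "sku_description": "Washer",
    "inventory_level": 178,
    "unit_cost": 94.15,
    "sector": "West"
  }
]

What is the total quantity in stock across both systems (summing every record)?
905

To reconcile these schemas, identify the field holding the quantity in stock in each system:
1. In warehouse_beta it is "stock_count"
2. In warehouse_gamma it is "inventory_level"

From warehouse_beta: 23 + 182 + 11 + 163 = 379
From warehouse_gamma: 184 + 164 + 178 = 526

Total: 379 + 526 = 905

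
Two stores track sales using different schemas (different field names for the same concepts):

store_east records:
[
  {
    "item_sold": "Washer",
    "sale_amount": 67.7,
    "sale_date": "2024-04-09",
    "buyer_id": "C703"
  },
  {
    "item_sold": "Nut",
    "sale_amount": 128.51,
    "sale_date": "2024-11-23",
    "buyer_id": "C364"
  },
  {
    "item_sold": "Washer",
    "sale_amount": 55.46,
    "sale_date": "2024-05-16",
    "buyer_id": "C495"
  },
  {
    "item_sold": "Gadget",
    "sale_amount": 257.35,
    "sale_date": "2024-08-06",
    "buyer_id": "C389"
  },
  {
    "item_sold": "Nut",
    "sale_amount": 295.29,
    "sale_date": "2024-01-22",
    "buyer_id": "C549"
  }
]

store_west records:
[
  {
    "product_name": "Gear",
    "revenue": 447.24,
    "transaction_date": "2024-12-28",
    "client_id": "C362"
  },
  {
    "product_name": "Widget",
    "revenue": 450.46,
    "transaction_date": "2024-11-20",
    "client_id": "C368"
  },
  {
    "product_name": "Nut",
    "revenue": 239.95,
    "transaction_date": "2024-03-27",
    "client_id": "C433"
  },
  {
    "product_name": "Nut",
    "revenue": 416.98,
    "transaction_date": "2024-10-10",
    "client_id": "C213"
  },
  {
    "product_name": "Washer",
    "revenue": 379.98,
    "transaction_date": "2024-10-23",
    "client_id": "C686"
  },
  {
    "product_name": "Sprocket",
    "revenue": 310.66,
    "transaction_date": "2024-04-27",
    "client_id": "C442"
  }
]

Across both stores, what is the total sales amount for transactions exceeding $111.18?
2926.42

Schema mapping: "sale_amount" (store_east) = "revenue" (store_west) = sale amount

Sum of sales > $111.18 in store_east: 681.15
Sum of sales > $111.18 in store_west: 2245.27

Total: 681.15 + 2245.27 = 2926.42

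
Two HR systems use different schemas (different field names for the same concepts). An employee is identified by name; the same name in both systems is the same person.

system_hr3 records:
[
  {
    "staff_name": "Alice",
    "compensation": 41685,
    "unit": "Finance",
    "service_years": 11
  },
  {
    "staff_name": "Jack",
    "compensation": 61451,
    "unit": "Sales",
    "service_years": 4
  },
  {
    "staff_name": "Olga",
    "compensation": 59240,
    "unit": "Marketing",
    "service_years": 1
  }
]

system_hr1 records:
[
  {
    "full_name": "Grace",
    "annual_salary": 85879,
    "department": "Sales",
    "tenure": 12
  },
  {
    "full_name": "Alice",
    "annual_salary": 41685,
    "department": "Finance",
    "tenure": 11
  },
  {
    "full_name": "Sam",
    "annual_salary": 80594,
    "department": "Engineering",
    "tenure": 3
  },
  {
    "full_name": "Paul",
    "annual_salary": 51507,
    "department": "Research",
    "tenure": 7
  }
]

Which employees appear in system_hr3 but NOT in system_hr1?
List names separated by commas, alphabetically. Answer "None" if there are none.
Jack, Olga

Schema mapping: "staff_name" (system_hr3) = "full_name" (system_hr1) = employee name

Names in system_hr3: ['Alice', 'Jack', 'Olga']
Names in system_hr1: ['Alice', 'Grace', 'Paul', 'Sam']

In system_hr3 but not system_hr1: ['Jack', 'Olga']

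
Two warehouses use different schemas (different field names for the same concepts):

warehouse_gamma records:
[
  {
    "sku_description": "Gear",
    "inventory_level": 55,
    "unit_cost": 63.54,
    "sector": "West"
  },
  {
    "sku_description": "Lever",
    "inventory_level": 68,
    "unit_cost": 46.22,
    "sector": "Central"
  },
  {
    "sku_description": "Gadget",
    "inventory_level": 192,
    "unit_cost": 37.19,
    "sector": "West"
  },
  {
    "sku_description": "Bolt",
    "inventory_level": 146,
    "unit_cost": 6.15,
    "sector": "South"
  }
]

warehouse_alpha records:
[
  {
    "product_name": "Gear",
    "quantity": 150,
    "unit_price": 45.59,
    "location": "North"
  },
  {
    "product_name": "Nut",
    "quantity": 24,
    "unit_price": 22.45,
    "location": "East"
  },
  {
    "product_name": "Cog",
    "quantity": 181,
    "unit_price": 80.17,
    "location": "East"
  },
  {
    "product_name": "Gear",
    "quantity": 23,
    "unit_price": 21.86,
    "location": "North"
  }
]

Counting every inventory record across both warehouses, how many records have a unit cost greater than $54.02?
2

Schema mapping: "unit_cost" (warehouse_gamma) = "unit_price" (warehouse_alpha) = unit cost

Records > $54.02 in warehouse_gamma: 1
Records > $54.02 in warehouse_alpha: 1

Total count: 1 + 1 = 2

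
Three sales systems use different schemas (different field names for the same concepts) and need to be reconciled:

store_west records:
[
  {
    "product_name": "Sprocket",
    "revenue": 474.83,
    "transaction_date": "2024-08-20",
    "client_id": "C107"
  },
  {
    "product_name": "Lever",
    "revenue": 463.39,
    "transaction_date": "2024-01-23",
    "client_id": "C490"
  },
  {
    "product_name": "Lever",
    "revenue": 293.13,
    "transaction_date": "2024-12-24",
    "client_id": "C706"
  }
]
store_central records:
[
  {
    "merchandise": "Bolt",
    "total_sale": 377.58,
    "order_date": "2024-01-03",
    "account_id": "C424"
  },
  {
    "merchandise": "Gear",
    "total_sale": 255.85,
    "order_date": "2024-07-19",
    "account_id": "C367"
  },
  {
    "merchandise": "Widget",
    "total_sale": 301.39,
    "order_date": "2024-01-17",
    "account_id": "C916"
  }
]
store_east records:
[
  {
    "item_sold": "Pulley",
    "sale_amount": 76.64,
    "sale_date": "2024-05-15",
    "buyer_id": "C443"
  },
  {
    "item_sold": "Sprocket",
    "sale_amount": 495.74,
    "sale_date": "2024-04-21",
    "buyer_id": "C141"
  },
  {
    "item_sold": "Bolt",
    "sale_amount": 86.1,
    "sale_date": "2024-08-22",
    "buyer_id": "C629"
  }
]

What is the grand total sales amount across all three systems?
2824.65

Schema reconciliation - all amount fields map to sale amount:

store_west (revenue): 1231.35
store_central (total_sale): 934.82
store_east (sale_amount): 658.48

Grand total: 2824.65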